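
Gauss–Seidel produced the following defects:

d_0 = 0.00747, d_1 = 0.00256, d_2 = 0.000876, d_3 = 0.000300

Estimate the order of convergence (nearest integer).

Consecutive ratios: d_3/d_2 = 0.000300/0.000876 = 0.342466, d_2/d_1 = 0.000876/0.00256 = 0.342187.
p ≈ ln(0.342466)/ln(0.342187) = -1.0716/-1.0724 ≈ 1.00.
So the convergence is linear (order 1).

1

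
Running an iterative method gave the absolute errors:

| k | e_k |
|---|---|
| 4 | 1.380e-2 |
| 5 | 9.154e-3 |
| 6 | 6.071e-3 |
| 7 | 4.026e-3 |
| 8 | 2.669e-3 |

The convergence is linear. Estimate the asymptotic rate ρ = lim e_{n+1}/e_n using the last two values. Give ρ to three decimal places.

ρ ≈ e_8/e_7 = 2.669e-3/4.026e-3 = 0.66294

0.663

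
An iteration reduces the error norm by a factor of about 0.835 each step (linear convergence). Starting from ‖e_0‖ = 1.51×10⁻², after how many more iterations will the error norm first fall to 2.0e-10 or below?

101

After k steps, ‖e_k‖ ≈ 1.51×10⁻²·0.835^k.
Need 0.835^k ≤ 2.0e-10/1.51×10⁻² = 1.3245e-08.
k ≥ ln(1.3245e-08)/ln(0.835) = -18.1396/-0.18032 = 100.597.
Smallest integer k = 101.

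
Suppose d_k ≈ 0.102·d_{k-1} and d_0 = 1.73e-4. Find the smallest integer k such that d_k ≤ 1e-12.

After k steps, d_k ≈ 1.73e-4·0.102^k.
Need 0.102^k ≤ 1e-12/1.73e-4 = 5.78035e-09.
k ≥ ln(5.78035e-09)/ln(0.102) = -18.9688/-2.28278 = 8.310.
Smallest integer k = 9.

9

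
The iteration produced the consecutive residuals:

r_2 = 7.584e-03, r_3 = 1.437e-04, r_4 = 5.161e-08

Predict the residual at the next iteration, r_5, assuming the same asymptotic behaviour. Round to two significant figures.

6.7e-15

First estimate the order: p ≈ ln(r_4/r_3) / ln(r_3/r_2) = ln(5.161e-08/1.437e-04)/ln(1.437e-04/7.584e-03) = ln(0.000359151)/ln(0.0189478) ≈ 1.9999.
Then r_5 ≈ r_4·(r_4/r_3)^p = 5.161e-08·(0.000359151)^1.9999 = 5.161e-08·1.29092e-07 ≈ 6.662e-15.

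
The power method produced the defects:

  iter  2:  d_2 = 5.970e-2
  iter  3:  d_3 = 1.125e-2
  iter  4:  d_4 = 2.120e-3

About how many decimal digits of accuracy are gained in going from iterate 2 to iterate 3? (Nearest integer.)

Digits gained ≈ log₁₀(d_2/d_3) = log₁₀(5.970e-2/1.125e-2) = log₁₀(5.30667) ≈ 0.725.

1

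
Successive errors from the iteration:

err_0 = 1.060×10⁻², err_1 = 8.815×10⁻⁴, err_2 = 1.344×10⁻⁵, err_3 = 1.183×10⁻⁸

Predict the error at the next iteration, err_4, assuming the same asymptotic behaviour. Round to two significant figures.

8.6e-14

First estimate the order: p ≈ ln(err_3/err_2) / ln(err_2/err_1) = ln(1.183×10⁻⁸/1.344×10⁻⁵)/ln(1.344×10⁻⁵/8.815×10⁻⁴) = ln(0.000880208)/ln(0.0152467) ≈ 1.6817.
Then err_4 ≈ err_3·(err_3/err_2)^p = 1.183×10⁻⁸·(0.000880208)^1.6817 = 1.183×10⁻⁸·7.27293e-06 ≈ 8.604e-14.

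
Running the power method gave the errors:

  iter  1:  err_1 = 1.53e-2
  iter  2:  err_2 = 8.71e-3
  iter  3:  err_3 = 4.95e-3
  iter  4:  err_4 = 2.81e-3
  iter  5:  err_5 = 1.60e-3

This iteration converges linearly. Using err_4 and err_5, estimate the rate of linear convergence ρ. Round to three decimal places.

0.569

ρ ≈ err_5/err_4 = 1.60e-3/2.81e-3 = 0.56940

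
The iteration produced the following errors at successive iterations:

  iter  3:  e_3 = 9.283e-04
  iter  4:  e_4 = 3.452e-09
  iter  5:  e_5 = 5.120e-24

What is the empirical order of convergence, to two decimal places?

2.73

p ≈ ln(e_5/e_4) / ln(e_4/e_3)
  = ln(5.120e-24/3.452e-09) / ln(3.452e-09/9.283e-04)
  = ln(1.4832e-15) / ln(3.71863e-06)
  = -34.14457 / -12.50216 ≈ 2.73109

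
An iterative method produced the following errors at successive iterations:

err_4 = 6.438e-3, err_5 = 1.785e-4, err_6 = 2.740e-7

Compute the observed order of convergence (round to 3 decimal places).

1.807

p ≈ ln(err_6/err_5) / ln(err_5/err_4)
  = ln(2.740e-7/1.785e-4) / ln(1.785e-4/6.438e-3)
  = ln(0.00153501) / ln(0.027726)
  = -6.479218 / -3.585385 ≈ 1.807119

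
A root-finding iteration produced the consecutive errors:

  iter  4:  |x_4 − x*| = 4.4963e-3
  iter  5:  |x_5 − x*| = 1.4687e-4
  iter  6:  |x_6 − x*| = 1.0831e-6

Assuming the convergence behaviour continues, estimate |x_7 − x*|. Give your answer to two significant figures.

9.4e-10

First estimate the order: p ≈ ln(|x_6 − x*|/|x_5 − x*|) / ln(|x_5 − x*|/|x_4 − x*|) = ln(1.0831e-6/1.4687e-4)/ln(1.4687e-4/4.4963e-3) = ln(0.00737455)/ln(0.0326646) ≈ 1.4350.
Then |x_7 − x*| ≈ |x_6 − x*|·(|x_6 − x*|/|x_5 − x*|)^p = 1.0831e-6·(0.00737455)^1.4350 = 1.0831e-6·0.000871366 ≈ 9.438e-10.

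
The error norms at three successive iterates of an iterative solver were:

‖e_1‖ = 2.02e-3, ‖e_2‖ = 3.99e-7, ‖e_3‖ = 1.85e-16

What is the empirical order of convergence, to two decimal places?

2.52

p ≈ ln(‖e_3‖/‖e_2‖) / ln(‖e_2‖/‖e_1‖)
  = ln(1.85e-16/3.99e-7) / ln(3.99e-7/2.02e-3)
  = ln(4.63659e-10) / ln(0.000197525)
  = -21.49187 / -8.52965 ≈ 2.51967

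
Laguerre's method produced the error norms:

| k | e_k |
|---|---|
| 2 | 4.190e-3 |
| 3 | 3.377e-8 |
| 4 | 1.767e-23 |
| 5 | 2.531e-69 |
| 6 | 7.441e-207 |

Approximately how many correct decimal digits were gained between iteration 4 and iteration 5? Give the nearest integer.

Digits gained ≈ log₁₀(e_4/e_5) = log₁₀(1.767e-23/2.531e-69) = log₁₀(6.98143e+45) ≈ 45.844.

46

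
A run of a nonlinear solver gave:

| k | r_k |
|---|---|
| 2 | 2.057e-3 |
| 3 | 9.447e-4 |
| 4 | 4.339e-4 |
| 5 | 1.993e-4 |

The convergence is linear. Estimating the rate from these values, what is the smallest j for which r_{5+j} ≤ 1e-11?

Rate ρ ≈ r_5/r_4 = 1.993e-4/4.339e-4 = 0.4593.
After j more steps, r_{5+j} ≈ 1.993e-4·ρ^j; need ρ^j ≤ 1e-11/1.993e-4 = 5.01756e-08.
j ≥ ln(5.01756e-08)/ln(0.4593) = -16.8077/-0.77805 = 21.602.
So 22 more iterations are needed.

22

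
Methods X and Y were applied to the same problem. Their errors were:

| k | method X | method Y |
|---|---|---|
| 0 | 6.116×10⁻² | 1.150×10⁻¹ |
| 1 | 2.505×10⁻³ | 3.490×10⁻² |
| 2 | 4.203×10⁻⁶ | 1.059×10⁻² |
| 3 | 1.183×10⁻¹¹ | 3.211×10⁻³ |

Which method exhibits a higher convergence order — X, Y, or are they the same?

Method X: p ≈ ln(1.183×10⁻¹¹/4.203×10⁻⁶)/ln(4.203×10⁻⁶/2.505×10⁻³) ≈ 2.00.
Method Y: p ≈ ln(3.211×10⁻³/1.059×10⁻²)/ln(1.059×10⁻²/3.490×10⁻²) ≈ 1.00.
Method X has the higher order (≈2.0 vs ≈1.0).

X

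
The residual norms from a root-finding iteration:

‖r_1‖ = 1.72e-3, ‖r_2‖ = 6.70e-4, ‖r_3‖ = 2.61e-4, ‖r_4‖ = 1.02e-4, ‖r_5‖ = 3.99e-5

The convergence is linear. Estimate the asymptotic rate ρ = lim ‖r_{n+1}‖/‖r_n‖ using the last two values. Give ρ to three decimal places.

ρ ≈ ‖r_5‖/‖r_4‖ = 3.99e-5/1.02e-4 = 0.39118

0.391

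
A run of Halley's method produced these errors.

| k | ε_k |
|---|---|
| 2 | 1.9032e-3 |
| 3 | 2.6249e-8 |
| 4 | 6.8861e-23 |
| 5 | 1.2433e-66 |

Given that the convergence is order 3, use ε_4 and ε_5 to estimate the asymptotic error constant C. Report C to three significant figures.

3.81

C ≈ ε_5 / ε_4^3
  = 1.2433e-66 / (6.8861e-23)^3
  = 1.2433e-66 / 3.26528e-67 ≈ 3.8076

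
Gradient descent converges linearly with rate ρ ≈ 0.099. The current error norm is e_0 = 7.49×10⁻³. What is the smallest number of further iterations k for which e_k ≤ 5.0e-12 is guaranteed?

10

After k steps, e_k ≈ 7.49×10⁻³·0.099^k.
Need 0.099^k ≤ 5.0e-12/7.49×10⁻³ = 6.67557e-10.
k ≥ ln(6.67557e-10)/ln(0.099) = -21.1274/-2.31264 = 9.136.
Smallest integer k = 10.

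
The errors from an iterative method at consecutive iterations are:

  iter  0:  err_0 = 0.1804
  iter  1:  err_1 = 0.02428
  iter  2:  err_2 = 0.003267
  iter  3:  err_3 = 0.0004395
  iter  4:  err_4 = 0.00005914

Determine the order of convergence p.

1

Consecutive ratios: err_4/err_3 = 0.00005914/0.0004395 = 0.134562, err_3/err_2 = 0.0004395/0.003267 = 0.134527.
p ≈ ln(0.134562)/ln(0.134527) = -2.0057/-2.0060 ≈ 1.00.
So the convergence is linear (order 1).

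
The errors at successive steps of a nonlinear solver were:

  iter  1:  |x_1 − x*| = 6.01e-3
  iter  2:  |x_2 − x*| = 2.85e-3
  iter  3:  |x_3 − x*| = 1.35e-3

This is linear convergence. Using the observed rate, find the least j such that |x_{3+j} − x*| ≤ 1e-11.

26

Rate ρ ≈ |x_3 − x*|/|x_2 − x*| = 1.35e-3/2.85e-3 = 0.4737.
After j more steps, |x_{3+j} − x*| ≈ 1.35e-3·ρ^j; need ρ^j ≤ 1e-11/1.35e-3 = 7.40741e-09.
j ≥ ln(7.40741e-09)/ln(0.4737) = -18.7208/-0.74718 = 25.055.
So 26 more iterations are needed.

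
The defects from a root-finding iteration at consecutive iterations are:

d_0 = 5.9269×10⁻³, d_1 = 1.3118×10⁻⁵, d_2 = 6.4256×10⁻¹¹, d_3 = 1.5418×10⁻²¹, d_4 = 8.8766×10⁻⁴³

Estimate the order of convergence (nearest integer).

2

Consecutive ratios: d_4/d_3 = 8.8766×10⁻⁴³/1.5418×10⁻²¹ = 5.7573e-22, d_3/d_2 = 1.5418×10⁻²¹/6.4256×10⁻¹¹ = 2.39946e-11.
p ≈ ln(5.7573e-22)/ln(2.39946e-11) = -48.9064/-24.4532 ≈ 2.00.
So the convergence is quadratic (order 2).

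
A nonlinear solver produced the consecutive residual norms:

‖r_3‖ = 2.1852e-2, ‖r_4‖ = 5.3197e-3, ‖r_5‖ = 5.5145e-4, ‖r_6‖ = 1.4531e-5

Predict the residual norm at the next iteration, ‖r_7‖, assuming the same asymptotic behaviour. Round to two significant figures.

First estimate the order: p ≈ ln(‖r_6‖/‖r_5‖) / ln(‖r_5‖/‖r_4‖) = ln(1.4531e-5/5.5145e-4)/ln(5.5145e-4/5.3197e-3) = ln(0.0263505)/ln(0.103662) ≈ 1.6043.
Then ‖r_7‖ ≈ ‖r_6‖·(‖r_6‖/‖r_5‖)^p = 1.4531e-5·(0.0263505)^1.6043 = 1.4531e-5·0.00292733 ≈ 4.254e-08.

4.3e-8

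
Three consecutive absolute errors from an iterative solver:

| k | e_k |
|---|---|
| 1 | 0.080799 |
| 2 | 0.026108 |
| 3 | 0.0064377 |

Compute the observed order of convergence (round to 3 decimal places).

1.239

p ≈ ln(e_3/e_2) / ln(e_2/e_1)
  = ln(0.0064377/0.026108) / ln(0.026108/0.080799)
  = ln(0.24658) / ln(0.323123)
  = -1.400069 / -1.129722 ≈ 1.239304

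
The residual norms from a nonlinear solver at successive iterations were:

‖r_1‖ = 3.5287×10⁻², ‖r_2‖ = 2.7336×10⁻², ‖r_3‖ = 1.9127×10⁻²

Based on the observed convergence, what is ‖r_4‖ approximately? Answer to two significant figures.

First estimate the order: p ≈ ln(‖r_3‖/‖r_2‖) / ln(‖r_2‖/‖r_1‖) = ln(1.9127×10⁻²/2.7336×10⁻²)/ln(2.7336×10⁻²/3.5287×10⁻²) = ln(0.6997)/ln(0.774676) ≈ 1.3987.
Then ‖r_4‖ ≈ ‖r_3‖·(‖r_3‖/‖r_2‖)^p = 1.9127×10⁻²·(0.6997)^1.3987 = 1.9127×10⁻²·0.606846 ≈ 0.01161.

1.2e-2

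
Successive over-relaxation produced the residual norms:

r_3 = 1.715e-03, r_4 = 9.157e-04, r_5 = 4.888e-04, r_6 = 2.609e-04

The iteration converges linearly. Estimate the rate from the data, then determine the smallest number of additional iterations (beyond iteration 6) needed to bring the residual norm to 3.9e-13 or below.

33

Rate ρ ≈ r_6/r_5 = 2.609e-04/4.888e-04 = 0.5338.
After j more steps, r_{6+j} ≈ 2.609e-04·ρ^j; need ρ^j ≤ 3.9e-13/2.609e-04 = 1.49483e-09.
j ≥ ln(1.49483e-09)/ln(0.5338) = -20.3213/-0.62773 = 32.373.
So 33 more iterations are needed.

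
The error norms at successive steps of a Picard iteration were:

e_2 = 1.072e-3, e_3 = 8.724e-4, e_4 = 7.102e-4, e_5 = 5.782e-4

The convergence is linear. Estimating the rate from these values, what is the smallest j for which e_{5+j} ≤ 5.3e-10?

Rate ρ ≈ e_5/e_4 = 5.782e-4/7.102e-4 = 0.8141.
After j more steps, e_{5+j} ≈ 5.782e-4·ρ^j; need ρ^j ≤ 5.3e-10/5.782e-4 = 9.16638e-07.
j ≥ ln(9.16638e-07)/ln(0.8141) = -13.9026/-0.20567 = 67.597.
So 68 more iterations are needed.

68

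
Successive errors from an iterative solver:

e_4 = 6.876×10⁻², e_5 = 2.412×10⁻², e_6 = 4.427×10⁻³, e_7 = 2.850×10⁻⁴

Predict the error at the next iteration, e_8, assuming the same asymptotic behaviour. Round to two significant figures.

3.4e-6

First estimate the order: p ≈ ln(e_7/e_6) / ln(e_6/e_5) = ln(2.850×10⁻⁴/4.427×10⁻³)/ln(4.427×10⁻³/2.412×10⁻²) = ln(0.0643777)/ln(0.183541) ≈ 1.6180.
Then e_8 ≈ e_7·(e_7/e_6)^p = 2.850×10⁻⁴·(0.0643777)^1.6180 = 2.850×10⁻⁴·0.0118177 ≈ 3.368e-06.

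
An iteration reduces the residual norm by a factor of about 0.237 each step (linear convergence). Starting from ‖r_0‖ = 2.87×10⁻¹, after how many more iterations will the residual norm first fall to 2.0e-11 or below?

After k steps, ‖r_k‖ ≈ 2.87×10⁻¹·0.237^k.
Need 0.237^k ≤ 2.0e-11/2.87×10⁻¹ = 6.96864e-11.
k ≥ ln(6.96864e-11)/ln(0.237) = -23.3870/-1.43970 = 16.244.
Smallest integer k = 17.

17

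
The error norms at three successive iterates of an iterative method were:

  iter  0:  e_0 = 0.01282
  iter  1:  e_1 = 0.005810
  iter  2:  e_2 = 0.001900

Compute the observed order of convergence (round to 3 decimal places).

p ≈ ln(e_2/e_1) / ln(e_1/e_0)
  = ln(0.001900/0.005810) / ln(0.005810/0.01282)
  = ln(0.327022) / ln(0.453198)
  = -1.117728 / -0.791426 ≈ 1.412296

1.412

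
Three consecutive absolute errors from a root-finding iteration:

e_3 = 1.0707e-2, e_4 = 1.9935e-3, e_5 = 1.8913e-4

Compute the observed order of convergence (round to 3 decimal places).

p ≈ ln(e_5/e_4) / ln(e_4/e_3)
  = ln(1.8913e-4/1.9935e-3) / ln(1.9935e-3/1.0707e-2)
  = ln(0.0948733) / ln(0.186187)
  = -2.355213 / -1.681004 ≈ 1.401075

1.401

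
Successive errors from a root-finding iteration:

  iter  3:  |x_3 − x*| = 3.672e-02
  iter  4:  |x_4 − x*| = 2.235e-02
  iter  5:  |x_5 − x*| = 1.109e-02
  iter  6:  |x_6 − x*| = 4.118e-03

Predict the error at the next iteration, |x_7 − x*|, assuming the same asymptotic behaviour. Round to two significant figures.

First estimate the order: p ≈ ln(|x_6 − x*|/|x_5 − x*|) / ln(|x_5 − x*|/|x_4 − x*|) = ln(4.118e-03/1.109e-02)/ln(1.109e-02/2.235e-02) = ln(0.371326)/ln(0.496197) ≈ 1.4137.
Then |x_7 − x*| ≈ |x_6 − x*|·(|x_6 − x*|/|x_5 − x*|)^p = 4.118e-03·(0.371326)^1.4137 = 4.118e-03·0.246469 ≈ 0.001015.

1.0e-3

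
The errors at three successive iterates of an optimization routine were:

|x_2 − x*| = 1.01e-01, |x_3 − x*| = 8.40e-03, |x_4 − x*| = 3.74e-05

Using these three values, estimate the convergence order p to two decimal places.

p ≈ ln(|x_4 − x*|/|x_3 − x*|) / ln(|x_3 − x*|/|x_2 − x*|)
  = ln(3.74e-05/8.40e-03) / ln(8.40e-03/1.01e-01)
  = ln(0.00445238) / ln(0.0831683)
  = -5.41432 / -2.48689 ≈ 2.17714

2.18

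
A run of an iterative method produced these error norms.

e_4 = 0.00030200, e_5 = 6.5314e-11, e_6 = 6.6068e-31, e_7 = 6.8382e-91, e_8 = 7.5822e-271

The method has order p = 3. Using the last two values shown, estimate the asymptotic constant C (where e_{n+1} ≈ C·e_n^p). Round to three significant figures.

C ≈ e_8 / e_7^3
  = 7.5822e-271 / (6.8382e-91)^3
  = 7.5822e-271 / 3.19761e-271 ≈ 2.3712

2.37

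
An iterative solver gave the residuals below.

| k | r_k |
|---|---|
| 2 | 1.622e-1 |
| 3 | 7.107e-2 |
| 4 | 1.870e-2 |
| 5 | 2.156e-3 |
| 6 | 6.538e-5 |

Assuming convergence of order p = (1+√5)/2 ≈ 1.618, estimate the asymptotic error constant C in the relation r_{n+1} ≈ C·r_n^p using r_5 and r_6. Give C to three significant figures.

1.35

C ≈ r_6 / r_5^1.618
  = 6.538e-5 / (2.156e-3)^1.618
  = 6.538e-5 / 4.85114e-05 ≈ 1.3477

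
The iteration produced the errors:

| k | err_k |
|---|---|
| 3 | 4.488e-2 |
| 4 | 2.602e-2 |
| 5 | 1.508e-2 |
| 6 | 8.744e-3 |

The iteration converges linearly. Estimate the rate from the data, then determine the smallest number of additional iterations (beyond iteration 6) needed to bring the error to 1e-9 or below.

Rate ρ ≈ err_6/err_5 = 8.744e-3/1.508e-2 = 0.5798.
After j more steps, err_{6+j} ≈ 8.744e-3·ρ^j; need ρ^j ≤ 1e-9/8.744e-3 = 1.14364e-07.
j ≥ ln(1.14364e-07)/ln(0.5798) = -15.9839/-0.54507 = 29.324.
So 30 more iterations are needed.

30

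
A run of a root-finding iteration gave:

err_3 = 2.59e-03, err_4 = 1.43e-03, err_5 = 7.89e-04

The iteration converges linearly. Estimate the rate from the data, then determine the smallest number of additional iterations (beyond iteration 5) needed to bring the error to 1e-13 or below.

39

Rate ρ ≈ err_5/err_4 = 7.89e-04/1.43e-03 = 0.5517.
After j more steps, err_{5+j} ≈ 7.89e-04·ρ^j; need ρ^j ≤ 1e-13/7.89e-04 = 1.26743e-10.
j ≥ ln(1.26743e-10)/ln(0.5517) = -22.7889/-0.59475 = 38.317.
So 39 more iterations are needed.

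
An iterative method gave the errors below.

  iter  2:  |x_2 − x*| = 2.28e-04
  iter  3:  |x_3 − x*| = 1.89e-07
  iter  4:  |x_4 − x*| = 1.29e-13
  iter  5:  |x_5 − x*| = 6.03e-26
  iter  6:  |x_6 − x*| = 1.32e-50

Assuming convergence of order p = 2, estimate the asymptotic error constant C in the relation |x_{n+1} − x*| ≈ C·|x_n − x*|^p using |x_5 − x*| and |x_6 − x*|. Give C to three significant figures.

C ≈ |x_6 − x*| / |x_5 − x*|^2
  = 1.32e-50 / (6.03e-26)^2
  = 1.32e-50 / 3.63609e-51 ≈ 3.6303

3.63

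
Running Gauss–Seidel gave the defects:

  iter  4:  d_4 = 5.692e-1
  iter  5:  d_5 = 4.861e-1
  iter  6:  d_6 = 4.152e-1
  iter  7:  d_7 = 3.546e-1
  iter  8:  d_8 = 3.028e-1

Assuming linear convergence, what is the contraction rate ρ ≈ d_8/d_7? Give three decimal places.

ρ ≈ d_8/d_7 = 3.028e-1/3.546e-1 = 0.85392

0.854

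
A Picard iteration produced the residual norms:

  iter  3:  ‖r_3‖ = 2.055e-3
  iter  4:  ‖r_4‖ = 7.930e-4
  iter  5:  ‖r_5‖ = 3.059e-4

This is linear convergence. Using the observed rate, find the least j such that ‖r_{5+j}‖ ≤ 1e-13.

Rate ρ ≈ ‖r_5‖/‖r_4‖ = 3.059e-4/7.930e-4 = 0.3858.
After j more steps, ‖r_{5+j}‖ ≈ 3.059e-4·ρ^j; need ρ^j ≤ 1e-13/3.059e-4 = 3.26904e-10.
j ≥ ln(3.26904e-10)/ln(0.3858) = -21.8414/-0.95244 = 22.932.
So 23 more iterations are needed.

23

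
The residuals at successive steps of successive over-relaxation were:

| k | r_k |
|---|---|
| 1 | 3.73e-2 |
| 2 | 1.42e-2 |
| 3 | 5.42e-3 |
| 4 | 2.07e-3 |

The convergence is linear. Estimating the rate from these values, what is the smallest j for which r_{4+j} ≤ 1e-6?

8

Rate ρ ≈ r_4/r_3 = 2.07e-3/5.42e-3 = 0.3819.
After j more steps, r_{4+j} ≈ 2.07e-3·ρ^j; need ρ^j ≤ 1e-6/2.07e-3 = 0.000483092.
j ≥ ln(0.000483092)/ln(0.3819) = -7.6353/-0.96260 = 7.932.
So 8 more iterations are needed.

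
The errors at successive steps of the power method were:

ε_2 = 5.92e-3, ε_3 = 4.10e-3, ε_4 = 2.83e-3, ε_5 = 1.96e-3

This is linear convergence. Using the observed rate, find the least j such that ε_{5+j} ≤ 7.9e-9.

34

Rate ρ ≈ ε_5/ε_4 = 1.96e-3/2.83e-3 = 0.6926.
After j more steps, ε_{5+j} ≈ 1.96e-3·ρ^j; need ρ^j ≤ 7.9e-9/1.96e-3 = 4.03061e-06.
j ≥ ln(4.03061e-06)/ln(0.6926) = -12.4216/-0.36730 = 33.819.
So 34 more iterations are needed.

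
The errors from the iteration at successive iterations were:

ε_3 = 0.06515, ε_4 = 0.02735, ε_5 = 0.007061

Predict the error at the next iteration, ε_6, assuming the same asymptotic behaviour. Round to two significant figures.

8.5e-4

First estimate the order: p ≈ ln(ε_5/ε_4) / ln(ε_4/ε_3) = ln(0.007061/0.02735)/ln(0.02735/0.06515) = ln(0.258172)/ln(0.4198) ≈ 1.5601.
Then ε_6 ≈ ε_5·(ε_5/ε_4)^p = 0.007061·(0.258172)^1.5601 = 0.007061·0.120926 ≈ 0.0008539.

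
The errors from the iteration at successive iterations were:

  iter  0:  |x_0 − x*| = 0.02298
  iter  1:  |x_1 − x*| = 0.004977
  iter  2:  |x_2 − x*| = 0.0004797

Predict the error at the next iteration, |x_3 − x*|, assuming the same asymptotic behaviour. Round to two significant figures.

1.3e-5

First estimate the order: p ≈ ln(|x_2 − x*|/|x_1 − x*|) / ln(|x_1 − x*|/|x_0 − x*|) = ln(0.0004797/0.004977)/ln(0.004977/0.02298) = ln(0.0963834)/ln(0.21658) ≈ 1.5292.
Then |x_3 − x*| ≈ |x_2 − x*|·(|x_2 − x*|/|x_1 − x*|)^p = 0.0004797·(0.0963834)^1.5292 = 0.0004797·0.0279471 ≈ 1.341e-05.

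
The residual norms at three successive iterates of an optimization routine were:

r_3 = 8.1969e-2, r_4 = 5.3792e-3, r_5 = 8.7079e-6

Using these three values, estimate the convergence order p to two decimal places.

p ≈ ln(r_5/r_4) / ln(r_4/r_3)
  = ln(8.7079e-6/5.3792e-3) / ln(5.3792e-3/8.1969e-2)
  = ln(0.00161881) / ln(0.0656248)
  = -6.42606 / -2.72380 ≈ 2.35923

2.36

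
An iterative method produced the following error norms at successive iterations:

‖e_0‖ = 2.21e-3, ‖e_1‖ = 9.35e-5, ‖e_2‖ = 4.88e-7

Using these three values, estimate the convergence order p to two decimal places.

1.66

p ≈ ln(‖e_2‖/‖e_1‖) / ln(‖e_1‖/‖e_0‖)
  = ln(4.88e-7/9.35e-5) / ln(9.35e-5/2.21e-3)
  = ln(0.00521925) / ln(0.0423077)
  = -5.25540 / -3.16279 ≈ 1.66163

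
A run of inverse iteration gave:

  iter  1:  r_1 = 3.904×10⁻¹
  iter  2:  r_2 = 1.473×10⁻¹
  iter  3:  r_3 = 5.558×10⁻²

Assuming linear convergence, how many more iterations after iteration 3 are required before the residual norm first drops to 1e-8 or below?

16

Rate ρ ≈ r_3/r_2 = 5.558×10⁻²/1.473×10⁻¹ = 0.3773.
After j more steps, r_{3+j} ≈ 5.558×10⁻²·ρ^j; need ρ^j ≤ 1e-8/5.558×10⁻² = 1.79921e-07.
j ≥ ln(1.79921e-07)/ln(0.3773) = -15.5307/-0.97471 = 15.934.
So 16 more iterations are needed.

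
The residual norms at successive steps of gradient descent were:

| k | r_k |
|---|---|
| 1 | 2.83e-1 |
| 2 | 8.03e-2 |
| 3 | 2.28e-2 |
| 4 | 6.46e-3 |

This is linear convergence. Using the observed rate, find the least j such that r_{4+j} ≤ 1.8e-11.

16

Rate ρ ≈ r_4/r_3 = 6.46e-3/2.28e-2 = 0.2833.
After j more steps, r_{4+j} ≈ 6.46e-3·ρ^j; need ρ^j ≤ 1.8e-11/6.46e-3 = 2.78638e-09.
j ≥ ln(2.78638e-09)/ln(0.2833) = -19.6985/-1.26125 = 15.618.
So 16 more iterations are needed.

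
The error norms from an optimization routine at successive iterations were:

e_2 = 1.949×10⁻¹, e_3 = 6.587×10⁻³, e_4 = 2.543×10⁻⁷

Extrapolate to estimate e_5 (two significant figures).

First estimate the order: p ≈ ln(e_4/e_3) / ln(e_3/e_2) = ln(2.543×10⁻⁷/6.587×10⁻³)/ln(6.587×10⁻³/1.949×10⁻¹) = ln(3.86063e-05)/ln(0.0337968) ≈ 3.0000.
Then e_5 ≈ e_4·(e_4/e_3)^p = 2.543×10⁻⁷·(3.86063e-05)^3.0000 = 2.543×10⁻⁷·5.75406e-14 ≈ 1.463e-20.

1.5e-20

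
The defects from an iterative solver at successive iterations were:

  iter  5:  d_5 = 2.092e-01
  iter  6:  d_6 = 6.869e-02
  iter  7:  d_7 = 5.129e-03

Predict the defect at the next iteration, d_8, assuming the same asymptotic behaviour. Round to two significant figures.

First estimate the order: p ≈ ln(d_7/d_6) / ln(d_6/d_5) = ln(5.129e-03/6.869e-02)/ln(6.869e-02/2.092e-01) = ln(0.0746688)/ln(0.328346) ≈ 2.3298.
Then d_8 ≈ d_7·(d_7/d_6)^p = 5.129e-03·(0.0746688)^2.3298 = 5.129e-03·0.00236941 ≈ 1.215e-05.

1.2e-5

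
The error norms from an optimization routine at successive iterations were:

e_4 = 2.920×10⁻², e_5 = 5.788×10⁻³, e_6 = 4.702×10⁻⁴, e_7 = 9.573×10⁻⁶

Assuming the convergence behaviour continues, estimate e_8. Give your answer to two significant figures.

2.3e-8

First estimate the order: p ≈ ln(e_7/e_6) / ln(e_6/e_5) = ln(9.573×10⁻⁶/4.702×10⁻⁴)/ln(4.702×10⁻⁴/5.788×10⁻³) = ln(0.0203594)/ln(0.081237) ≈ 1.5512.
Then e_8 ≈ e_7·(e_7/e_6)^p = 9.573×10⁻⁶·(0.0203594)^1.5512 = 9.573×10⁻⁶·0.00237989 ≈ 2.278e-08.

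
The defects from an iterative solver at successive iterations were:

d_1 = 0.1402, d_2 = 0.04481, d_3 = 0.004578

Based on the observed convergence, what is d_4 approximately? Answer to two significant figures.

4.8e-5

First estimate the order: p ≈ ln(d_3/d_2) / ln(d_2/d_1) = ln(0.004578/0.04481)/ln(0.04481/0.1402) = ln(0.102165)/ln(0.319615) ≈ 1.9999.
Then d_4 ≈ d_3·(d_3/d_2)^p = 0.004578·(0.102165)^1.9999 = 0.004578·0.0104401 ≈ 4.779e-05.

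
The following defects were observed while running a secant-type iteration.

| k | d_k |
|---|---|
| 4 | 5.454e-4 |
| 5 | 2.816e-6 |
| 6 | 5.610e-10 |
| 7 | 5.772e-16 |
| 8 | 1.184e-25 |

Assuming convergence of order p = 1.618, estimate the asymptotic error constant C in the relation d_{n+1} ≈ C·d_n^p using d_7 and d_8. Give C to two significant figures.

C ≈ d_8 / d_7^1.618
  = 1.184e-25 / (5.772e-16)^1.618
  = 1.184e-25 / 2.20712e-25 ≈ 0.53645

0.54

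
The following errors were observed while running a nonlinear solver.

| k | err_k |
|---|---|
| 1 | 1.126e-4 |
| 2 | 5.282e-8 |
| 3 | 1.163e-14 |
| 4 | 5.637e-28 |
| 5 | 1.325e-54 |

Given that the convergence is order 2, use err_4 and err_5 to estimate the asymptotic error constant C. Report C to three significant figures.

4.17

C ≈ err_5 / err_4^2
  = 1.325e-54 / (5.637e-28)^2
  = 1.325e-54 / 3.17758e-55 ≈ 4.1698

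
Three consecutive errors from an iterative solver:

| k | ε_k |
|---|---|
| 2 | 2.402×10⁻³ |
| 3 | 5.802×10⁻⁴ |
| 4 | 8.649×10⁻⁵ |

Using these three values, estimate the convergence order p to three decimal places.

1.340

p ≈ ln(ε_4/ε_3) / ln(ε_3/ε_2)
  = ln(8.649×10⁻⁵/5.802×10⁻⁴) / ln(5.802×10⁻⁴/2.402×10⁻³)
  = ln(0.149069) / ln(0.241549)
  = -1.903346 / -1.420683 ≈ 1.339740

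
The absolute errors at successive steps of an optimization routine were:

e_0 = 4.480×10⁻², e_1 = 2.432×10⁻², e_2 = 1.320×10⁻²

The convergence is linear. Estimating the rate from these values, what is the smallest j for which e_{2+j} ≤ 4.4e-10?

29

Rate ρ ≈ e_2/e_1 = 1.320×10⁻²/2.432×10⁻² = 0.5428.
After j more steps, e_{2+j} ≈ 1.320×10⁻²·ρ^j; need ρ^j ≤ 4.4e-10/1.320×10⁻² = 3.33333e-08.
j ≥ ln(3.33333e-08)/ln(0.5428) = -17.2167/-0.61101 = 28.177.
So 29 more iterations are needed.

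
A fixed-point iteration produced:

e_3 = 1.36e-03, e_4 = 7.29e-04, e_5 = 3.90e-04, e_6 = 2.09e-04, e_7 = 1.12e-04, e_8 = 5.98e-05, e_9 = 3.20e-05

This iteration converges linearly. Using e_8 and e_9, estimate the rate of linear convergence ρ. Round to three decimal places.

0.535

ρ ≈ e_9/e_8 = 3.20e-05/5.98e-05 = 0.53512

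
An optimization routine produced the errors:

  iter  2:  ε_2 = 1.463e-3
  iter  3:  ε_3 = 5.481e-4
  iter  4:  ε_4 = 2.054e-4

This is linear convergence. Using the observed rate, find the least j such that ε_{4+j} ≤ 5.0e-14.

23

Rate ρ ≈ ε_4/ε_3 = 2.054e-4/5.481e-4 = 0.3747.
After j more steps, ε_{4+j} ≈ 2.054e-4·ρ^j; need ρ^j ≤ 5.0e-14/2.054e-4 = 2.43427e-10.
j ≥ ln(2.43427e-10)/ln(0.3747) = -22.1362/-0.98163 = 22.550.
So 23 more iterations are needed.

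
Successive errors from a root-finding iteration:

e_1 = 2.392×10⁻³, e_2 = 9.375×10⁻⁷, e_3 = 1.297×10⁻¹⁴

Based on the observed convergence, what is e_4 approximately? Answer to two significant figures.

9.6e-33

First estimate the order: p ≈ ln(e_3/e_2) / ln(e_2/e_1) = ln(1.297×10⁻¹⁴/9.375×10⁻⁷)/ln(9.375×10⁻⁷/2.392×10⁻³) = ln(1.38347e-08)/ln(0.000391931) ≈ 2.3069.
Then e_4 ≈ e_3·(e_3/e_2)^p = 1.297×10⁻¹⁴·(1.38347e-08)^2.3069 = 1.297×10⁻¹⁴·7.41316e-19 ≈ 9.615e-33.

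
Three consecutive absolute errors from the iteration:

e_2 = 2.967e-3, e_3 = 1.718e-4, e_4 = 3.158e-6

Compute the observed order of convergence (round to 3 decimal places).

1.403

p ≈ ln(e_4/e_3) / ln(e_3/e_2)
  = ln(3.158e-6/1.718e-4) / ln(1.718e-4/2.967e-3)
  = ln(0.0183818) / ln(0.0579036)
  = -3.996394 / -2.848976 ≈ 1.402748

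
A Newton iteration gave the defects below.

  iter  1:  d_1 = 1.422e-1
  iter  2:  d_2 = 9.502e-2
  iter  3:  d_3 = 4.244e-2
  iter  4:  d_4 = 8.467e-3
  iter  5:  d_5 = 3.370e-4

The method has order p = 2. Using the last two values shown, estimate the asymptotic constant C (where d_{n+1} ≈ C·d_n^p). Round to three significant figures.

C ≈ d_5 / d_4^2
  = 3.370e-4 / (8.467e-3)^2
  = 3.370e-4 / 7.16901e-05 ≈ 4.7008

4.70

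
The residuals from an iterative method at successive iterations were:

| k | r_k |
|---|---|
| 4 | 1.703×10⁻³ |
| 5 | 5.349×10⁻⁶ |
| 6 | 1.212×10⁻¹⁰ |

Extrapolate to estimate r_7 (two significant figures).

First estimate the order: p ≈ ln(r_6/r_5) / ln(r_5/r_4) = ln(1.212×10⁻¹⁰/5.349×10⁻⁶)/ln(5.349×10⁻⁶/1.703×10⁻³) = ln(2.26584e-05)/ln(0.00314093) ≈ 1.8557.
Then r_7 ≈ r_6·(r_6/r_5)^p = 1.212×10⁻¹⁰·(2.26584e-05)^1.8557 = 1.212×10⁻¹⁰·2.4027e-09 ≈ 2.912e-19.

2.9e-19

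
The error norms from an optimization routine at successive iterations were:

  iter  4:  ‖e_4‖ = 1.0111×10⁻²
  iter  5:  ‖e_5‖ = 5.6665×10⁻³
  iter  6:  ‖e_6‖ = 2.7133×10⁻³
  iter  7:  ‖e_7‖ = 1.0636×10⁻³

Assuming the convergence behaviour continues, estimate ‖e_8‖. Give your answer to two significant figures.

First estimate the order: p ≈ ln(‖e_7‖/‖e_6‖) / ln(‖e_6‖/‖e_5‖) = ln(1.0636×10⁻³/2.7133×10⁻³)/ln(2.7133×10⁻³/5.6665×10⁻³) = ln(0.391995)/ln(0.478832) ≈ 1.2717.
Then ‖e_8‖ ≈ ‖e_7‖·(‖e_7‖/‖e_6‖)^p = 1.0636×10⁻³·(0.391995)^1.2717 = 1.0636×10⁻³·0.303931 ≈ 0.0003233.

3.2e-4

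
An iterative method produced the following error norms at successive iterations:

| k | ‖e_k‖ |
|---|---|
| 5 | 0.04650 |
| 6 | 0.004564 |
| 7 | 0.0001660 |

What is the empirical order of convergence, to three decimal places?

1.428

p ≈ ln(‖e_7‖/‖e_6‖) / ln(‖e_6‖/‖e_5‖)
  = ln(0.0001660/0.004564) / ln(0.004564/0.04650)
  = ln(0.0363716) / ln(0.0981505)
  = -3.313967 / -2.321253 ≈ 1.427663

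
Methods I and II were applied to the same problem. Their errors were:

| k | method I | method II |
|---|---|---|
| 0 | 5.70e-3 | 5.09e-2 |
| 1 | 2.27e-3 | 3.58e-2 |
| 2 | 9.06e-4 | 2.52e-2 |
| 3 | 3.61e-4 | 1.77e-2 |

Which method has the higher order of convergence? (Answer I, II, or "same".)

Method I: p ≈ ln(3.61e-4/9.06e-4)/ln(9.06e-4/2.27e-3) ≈ 1.00.
Method II: p ≈ ln(1.77e-2/2.52e-2)/ln(2.52e-2/3.58e-2) ≈ 1.01.
Both orders ≈ 1.0 — effectively the same.

same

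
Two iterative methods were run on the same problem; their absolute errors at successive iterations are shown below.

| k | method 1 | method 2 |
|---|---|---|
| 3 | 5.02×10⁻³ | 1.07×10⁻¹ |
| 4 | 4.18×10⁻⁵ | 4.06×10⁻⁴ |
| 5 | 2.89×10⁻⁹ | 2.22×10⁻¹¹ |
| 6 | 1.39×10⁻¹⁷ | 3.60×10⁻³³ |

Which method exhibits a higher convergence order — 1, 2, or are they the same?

2

Method 1: p ≈ ln(1.39×10⁻¹⁷/2.89×10⁻⁹)/ln(2.89×10⁻⁹/4.18×10⁻⁵) ≈ 2.00.
Method 2: p ≈ ln(3.60×10⁻³³/2.22×10⁻¹¹)/ln(2.22×10⁻¹¹/4.06×10⁻⁴) ≈ 3.00.
Method 2 has the higher order (≈3.0 vs ≈2.0).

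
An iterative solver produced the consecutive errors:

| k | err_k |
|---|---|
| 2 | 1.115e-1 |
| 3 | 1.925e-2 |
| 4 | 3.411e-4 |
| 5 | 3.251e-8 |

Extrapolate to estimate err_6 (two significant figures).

First estimate the order: p ≈ ln(err_5/err_4) / ln(err_4/err_3) = ln(3.251e-8/3.411e-4)/ln(3.411e-4/1.925e-2) = ln(9.53093e-05)/ln(0.0177195) ≈ 2.2956.
Then err_6 ≈ err_5·(err_5/err_4)^p = 3.251e-8·(9.53093e-05)^2.2956 = 3.251e-8·5.88441e-10 ≈ 1.913e-17.

1.9e-17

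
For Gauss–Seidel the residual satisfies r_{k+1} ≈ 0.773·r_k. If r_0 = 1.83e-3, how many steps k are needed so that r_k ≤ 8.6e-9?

48

After k steps, r_k ≈ 1.83e-3·0.773^k.
Need 0.773^k ≤ 8.6e-9/1.83e-3 = 4.69945e-06.
k ≥ ln(4.69945e-06)/ln(0.773) = -12.2681/-0.25748 = 47.647.
Smallest integer k = 48.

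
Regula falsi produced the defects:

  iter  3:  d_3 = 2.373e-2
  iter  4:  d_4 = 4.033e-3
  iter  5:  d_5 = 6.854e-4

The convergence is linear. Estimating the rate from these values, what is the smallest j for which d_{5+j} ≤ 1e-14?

Rate ρ ≈ d_5/d_4 = 6.854e-4/4.033e-3 = 0.1699.
After j more steps, d_{5+j} ≈ 6.854e-4·ρ^j; need ρ^j ≤ 1e-14/6.854e-4 = 1.459e-11.
j ≥ ln(1.459e-11)/ln(0.1699) = -24.9507/-1.77255 = 14.076.
So 15 more iterations are needed.

15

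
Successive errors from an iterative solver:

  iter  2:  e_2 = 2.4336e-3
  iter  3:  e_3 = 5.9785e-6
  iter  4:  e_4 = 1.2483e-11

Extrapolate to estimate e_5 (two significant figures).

5.4e-24

First estimate the order: p ≈ ln(e_4/e_3) / ln(e_3/e_2) = ln(1.2483e-11/5.9785e-6)/ln(5.9785e-6/2.4336e-3) = ln(2.08798e-06)/ln(0.00245665) ≈ 2.1766.
Then e_5 ≈ e_4·(e_4/e_3)^p = 1.2483e-11·(2.08798e-06)^2.1766 = 1.2483e-11·4.32829e-13 ≈ 5.403e-24.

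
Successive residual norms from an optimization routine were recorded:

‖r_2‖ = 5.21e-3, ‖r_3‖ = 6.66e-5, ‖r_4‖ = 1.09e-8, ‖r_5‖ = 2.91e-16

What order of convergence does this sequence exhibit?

2

Consecutive ratios: ‖r_5‖/‖r_4‖ = 2.91e-16/1.09e-8 = 2.66972e-08, ‖r_4‖/‖r_3‖ = 1.09e-8/6.66e-5 = 0.000163664.
p ≈ ln(2.66972e-08)/ln(0.000163664) = -17.4387/-8.7177 ≈ 2.00.
So the convergence is quadratic (order 2).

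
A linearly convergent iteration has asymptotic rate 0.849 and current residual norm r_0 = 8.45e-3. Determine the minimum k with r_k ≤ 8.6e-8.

71

After k steps, r_k ≈ 8.45e-3·0.849^k.
Need 0.849^k ≤ 8.6e-8/8.45e-3 = 1.01775e-05.
k ≥ ln(1.01775e-05)/ln(0.849) = -11.4953/-0.16370 = 70.222.
Smallest integer k = 71.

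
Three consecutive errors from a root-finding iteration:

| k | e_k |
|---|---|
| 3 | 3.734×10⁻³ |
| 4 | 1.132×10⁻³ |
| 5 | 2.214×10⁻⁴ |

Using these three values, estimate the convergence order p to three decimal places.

p ≈ ln(e_5/e_4) / ln(e_4/e_3)
  = ln(2.214×10⁻⁴/1.132×10⁻³) / ln(1.132×10⁻³/3.734×10⁻³)
  = ln(0.195583) / ln(0.30316)
  = -1.631770 / -1.193495 ≈ 1.367220

1.367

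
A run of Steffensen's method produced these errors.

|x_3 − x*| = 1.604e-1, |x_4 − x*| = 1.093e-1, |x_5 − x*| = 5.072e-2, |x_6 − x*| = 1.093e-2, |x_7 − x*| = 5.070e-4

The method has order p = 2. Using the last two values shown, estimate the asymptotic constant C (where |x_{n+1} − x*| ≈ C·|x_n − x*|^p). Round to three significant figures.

C ≈ |x_7 − x*| / |x_6 − x*|^2
  = 5.070e-4 / (1.093e-2)^2
  = 5.070e-4 / 0.000119465 ≈ 4.2439

4.24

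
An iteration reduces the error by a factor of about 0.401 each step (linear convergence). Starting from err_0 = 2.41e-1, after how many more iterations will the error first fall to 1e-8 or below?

After k steps, err_k ≈ 2.41e-1·0.401^k.
Need 0.401^k ≤ 1e-8/2.41e-1 = 4.14938e-08.
k ≥ ln(4.14938e-08)/ln(0.401) = -16.9977/-0.91379 = 18.601.
Smallest integer k = 19.

19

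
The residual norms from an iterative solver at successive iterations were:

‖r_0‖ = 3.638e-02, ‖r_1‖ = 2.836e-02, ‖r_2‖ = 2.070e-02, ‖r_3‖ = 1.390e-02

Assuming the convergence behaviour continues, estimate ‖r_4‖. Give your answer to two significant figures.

First estimate the order: p ≈ ln(‖r_3‖/‖r_2‖) / ln(‖r_2‖/‖r_1‖) = ln(1.390e-02/2.070e-02)/ln(2.070e-02/2.836e-02) = ln(0.671498)/ln(0.729901) ≈ 1.2649.
Then ‖r_4‖ ≈ ‖r_3‖·(‖r_3‖/‖r_2‖)^p = 1.390e-02·(0.671498)^1.2649 = 1.390e-02·0.604267 ≈ 0.008399.

8.4e-3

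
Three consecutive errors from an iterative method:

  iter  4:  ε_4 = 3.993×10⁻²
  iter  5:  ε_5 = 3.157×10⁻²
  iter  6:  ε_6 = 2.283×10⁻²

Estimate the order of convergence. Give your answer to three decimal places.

1.380

p ≈ ln(ε_6/ε_5) / ln(ε_5/ε_4)
  = ln(2.283×10⁻²/3.157×10⁻²) / ln(3.157×10⁻²/3.993×10⁻²)
  = ln(0.723155) / ln(0.790634)
  = -0.324132 / -0.234920 ≈ 1.379755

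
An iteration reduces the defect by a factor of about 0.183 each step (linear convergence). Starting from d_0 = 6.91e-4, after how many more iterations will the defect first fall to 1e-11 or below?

After k steps, d_k ≈ 6.91e-4·0.183^k.
Need 0.183^k ≤ 1e-11/6.91e-4 = 1.44718e-08.
k ≥ ln(1.44718e-08)/ln(0.183) = -18.0511/-1.69827 = 10.629.
Smallest integer k = 11.

11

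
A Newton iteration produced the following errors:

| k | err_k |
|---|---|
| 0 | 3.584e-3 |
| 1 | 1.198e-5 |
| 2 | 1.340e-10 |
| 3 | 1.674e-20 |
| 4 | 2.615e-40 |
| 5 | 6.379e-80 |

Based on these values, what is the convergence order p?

Consecutive ratios: err_5/err_4 = 6.379e-80/2.615e-40 = 2.43939e-40, err_4/err_3 = 2.615e-40/1.674e-20 = 1.56213e-20.
p ≈ ln(2.43939e-40)/ln(1.56213e-20) = -91.2117/-45.6057 ≈ 2.00.
So the convergence is quadratic (order 2).

2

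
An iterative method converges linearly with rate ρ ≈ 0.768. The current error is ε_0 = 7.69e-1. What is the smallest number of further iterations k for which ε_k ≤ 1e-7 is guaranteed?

After k steps, ε_k ≈ 7.69e-1·0.768^k.
Need 0.768^k ≤ 1e-7/7.69e-1 = 1.30039e-07.
k ≥ ln(1.30039e-07)/ln(0.768) = -15.8554/-0.26397 = 60.065.
Smallest integer k = 61.

61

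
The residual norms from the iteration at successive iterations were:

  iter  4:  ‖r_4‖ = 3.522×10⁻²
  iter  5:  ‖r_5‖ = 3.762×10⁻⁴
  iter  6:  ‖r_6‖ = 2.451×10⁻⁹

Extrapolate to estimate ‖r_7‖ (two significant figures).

5.6e-23

First estimate the order: p ≈ ln(‖r_6‖/‖r_5‖) / ln(‖r_5‖/‖r_4‖) = ln(2.451×10⁻⁹/3.762×10⁻⁴)/ln(3.762×10⁻⁴/3.522×10⁻²) = ln(6.51515e-06)/ln(0.0106814) ≈ 2.6307.
Then ‖r_7‖ ≈ ‖r_6‖·(‖r_6‖/‖r_5‖)^p = 2.451×10⁻⁹·(6.51515e-06)^2.6307 = 2.451×10⁻⁹·2.27505e-14 ≈ 5.576e-23.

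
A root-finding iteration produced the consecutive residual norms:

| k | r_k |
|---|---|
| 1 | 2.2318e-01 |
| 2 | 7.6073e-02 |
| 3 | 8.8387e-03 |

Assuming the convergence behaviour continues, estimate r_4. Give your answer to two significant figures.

First estimate the order: p ≈ ln(r_3/r_2) / ln(r_2/r_1) = ln(8.8387e-03/7.6073e-02)/ln(7.6073e-02/2.2318e-01) = ln(0.116187)/ln(0.340859) ≈ 2.0000.
Then r_4 ≈ r_3·(r_3/r_2)^p = 8.8387e-03·(0.116187)^2.0000 = 8.8387e-03·0.0134994 ≈ 0.0001193.

1.2e-4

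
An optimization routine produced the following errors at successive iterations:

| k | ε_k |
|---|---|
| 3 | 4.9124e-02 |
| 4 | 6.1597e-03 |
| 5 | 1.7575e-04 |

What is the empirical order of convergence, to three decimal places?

p ≈ ln(ε_5/ε_4) / ln(ε_4/ε_3)
  = ln(1.7575e-04/6.1597e-03) / ln(6.1597e-03/4.9124e-02)
  = ln(0.0285322) / ln(0.125391)
  = -3.556722 / -2.076318 ≈ 1.712995

1.713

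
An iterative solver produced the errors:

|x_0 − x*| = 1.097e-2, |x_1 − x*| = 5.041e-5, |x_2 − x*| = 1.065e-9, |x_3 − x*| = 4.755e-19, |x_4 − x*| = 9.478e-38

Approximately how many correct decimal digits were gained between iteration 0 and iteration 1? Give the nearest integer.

Digits gained ≈ log₁₀(|x_0 − x*|/|x_1 − x*|) = log₁₀(1.097e-2/5.041e-5) = log₁₀(217.616) ≈ 2.338.

2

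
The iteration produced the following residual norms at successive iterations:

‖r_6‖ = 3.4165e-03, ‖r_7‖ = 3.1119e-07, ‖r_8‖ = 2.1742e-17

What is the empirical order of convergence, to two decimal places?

p ≈ ln(‖r_8‖/‖r_7‖) / ln(‖r_7‖/‖r_6‖)
  = ln(2.1742e-17/3.1119e-07) / ln(3.1119e-07/3.4165e-03)
  = ln(6.98673e-11) / ln(9.10844e-05)
  = -23.38442 / -9.30372 ≈ 2.51345

2.51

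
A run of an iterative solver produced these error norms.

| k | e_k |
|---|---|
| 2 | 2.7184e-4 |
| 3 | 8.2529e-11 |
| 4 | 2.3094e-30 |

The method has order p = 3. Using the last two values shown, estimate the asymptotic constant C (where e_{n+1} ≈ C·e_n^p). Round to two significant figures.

4.1

C ≈ e_4 / e_3^3
  = 2.3094e-30 / (8.2529e-11)^3
  = 2.3094e-30 / 5.62108e-31 ≈ 4.1085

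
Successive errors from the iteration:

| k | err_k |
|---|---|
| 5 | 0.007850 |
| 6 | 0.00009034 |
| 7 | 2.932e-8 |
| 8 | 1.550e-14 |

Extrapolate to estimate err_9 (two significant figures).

7.9e-26

First estimate the order: p ≈ ln(err_8/err_7) / ln(err_7/err_6) = ln(1.550e-14/2.932e-8)/ln(2.932e-8/0.00009034) = ln(5.28649e-07)/ln(0.000324552) ≈ 1.7992.
Then err_9 ≈ err_8·(err_8/err_7)^p = 1.550e-14·(5.28649e-07)^1.7992 = 1.550e-14·5.09006e-12 ≈ 7.89e-26.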